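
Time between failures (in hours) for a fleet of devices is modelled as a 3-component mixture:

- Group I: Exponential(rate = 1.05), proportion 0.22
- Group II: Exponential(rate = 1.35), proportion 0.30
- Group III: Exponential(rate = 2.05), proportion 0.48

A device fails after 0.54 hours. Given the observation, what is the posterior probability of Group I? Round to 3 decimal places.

P(component k | x) = w_k·f_k(x) / marginal(x), where marginal(x) = Σ_j w_j·f_j(x).
Exponential densities:
  f_I = 0.595586
  f_II = 0.651228
  f_III = 0.677626
Weight by the priors:
  w_I·f_I = 0.22 × 0.595586 = 0.131029
  w_II·f_II = 0.30 × 0.651228 = 0.195368
  w_III·f_III = 0.48 × 0.677626 = 0.32526
Evidence: 0.131029 + 0.195368 + 0.32526 = 0.651658
Responsibility of Group I: 0.131029 / 0.651658 ≈ 0.201

0.201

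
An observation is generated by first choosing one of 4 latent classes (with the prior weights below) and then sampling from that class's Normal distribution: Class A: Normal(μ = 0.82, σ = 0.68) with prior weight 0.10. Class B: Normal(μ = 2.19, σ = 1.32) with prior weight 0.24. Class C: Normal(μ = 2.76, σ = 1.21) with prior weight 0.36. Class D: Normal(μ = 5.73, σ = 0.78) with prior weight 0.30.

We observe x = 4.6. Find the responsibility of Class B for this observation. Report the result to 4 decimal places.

By Bayes' theorem, P(k | x) = w_k f_k(x) / Σ_j w_j f_j(x).
Component likelihoods at x = 4.6:
  f_A = 1.14403e-07
  f_B = 0.057082
  f_C = 0.103751
  f_D = 0.17909
Weight by the priors:
  w_A·f_A = 0.10 × 1.14403e-07 = 1.14403e-08
  w_B·f_B = 0.24 × 0.057082 = 0.0136997
  w_C·f_C = 0.36 × 0.103751 = 0.0373503
  w_D·f_D = 0.30 × 0.17909 = 0.0537269
Marginal: 1.14403e-08 + 0.0136997 + 0.0373503 + 0.0537269 = 0.104777
P(Class B | the observation) = 0.0136997 / 0.104777 ≈ 0.1308

0.1308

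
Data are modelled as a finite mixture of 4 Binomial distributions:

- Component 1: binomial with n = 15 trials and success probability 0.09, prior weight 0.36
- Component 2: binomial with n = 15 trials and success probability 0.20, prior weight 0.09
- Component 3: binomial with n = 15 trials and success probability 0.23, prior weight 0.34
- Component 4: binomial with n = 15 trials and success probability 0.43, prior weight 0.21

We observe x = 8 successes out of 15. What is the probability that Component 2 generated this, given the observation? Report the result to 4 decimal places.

Apply Bayes' rule: the posterior for each component is proportional to its prior times its likelihood at x.
Component likelihoods at x = 8 successes out of 15:
  f_1 = 1.43146e-05
  f_2 = 0.00345476
  f_3 = 0.00808735
  f_4 = 0.147035
Multiply by the mixture weights:
  w_1·f_1 = 0.36 × 1.43146e-05 = 5.15325e-06
  w_2·f_2 = 0.09 × 0.00345476 = 0.000310929
  w_3·f_3 = 0.34 × 0.00808735 = 0.0027497
  w_4·f_4 = 0.21 × 0.147035 = 0.0308773
Normaliser: 5.15325e-06 + 0.000310929 + 0.0027497 + 0.0308773 = 0.0339431
So the posterior for Component 2 is 0.000310929 / 0.0339431 ≈ 0.0092.

0.0092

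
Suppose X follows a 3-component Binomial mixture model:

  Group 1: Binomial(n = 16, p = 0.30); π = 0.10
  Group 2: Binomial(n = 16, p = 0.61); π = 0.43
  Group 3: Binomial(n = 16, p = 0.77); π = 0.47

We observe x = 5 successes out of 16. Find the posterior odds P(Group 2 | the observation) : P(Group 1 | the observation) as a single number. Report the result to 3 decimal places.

Since P(k|x) ∝ P(Z=k) f_k(x), the posterior odds are P(Z=i) f_i(x) / (P(Z=j) f_j(x)).
Binomial probabilities:
  L_1 = C(16,5)·0.30^5·0.70^11 = 4368·0.00243·0.0197733 = 0.209878
  L_2 = C(16,5)·0.61^5·0.39^11 = 4368·0.0844596·3.17476e-05 = 0.0117123
  L_3 = C(16,5)·0.77^5·0.23^11 = 4368·0.270678·9.5281e-08 = 0.000112653
Odds = (0.43/0.10) × (0.0117123/0.209878) = 4.3 × 0.0558053 ≈ 0.240

0.240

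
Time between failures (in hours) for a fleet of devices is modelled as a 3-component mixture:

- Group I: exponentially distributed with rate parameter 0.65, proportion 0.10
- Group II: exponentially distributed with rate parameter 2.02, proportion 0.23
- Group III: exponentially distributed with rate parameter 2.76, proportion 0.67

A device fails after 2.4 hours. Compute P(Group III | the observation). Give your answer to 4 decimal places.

0.1243

The responsibility of component k is π_k f_k(x) divided by Σ_j π_j f_j(x).
Component likelihoods at x = 2.4 hours:
  L_I = 0.65·e^(−0.65·2.4) = 0.65·e^(−1.5600) = 0.136588
  L_II = 2.02·e^(−2.02·2.4) = 2.02·e^(−4.8480) = 0.015845
  L_III = 2.76·e^(−2.76·2.4) = 2.76·e^(−6.6240) = 0.00366558
Prior × likelihood for each component:
  π_I·L_I = 0.10 × 0.136588 = 0.0136588
  π_II·L_II = 0.23 × 0.015845 = 0.00364435
  π_III·L_III = 0.67 × 0.00366558 = 0.00245594
Evidence: 0.0136588 + 0.00364435 + 0.00245594 = 0.0197591
P(Group III | 2.4 hours) = 0.00245594 / 0.0197591 ≈ 0.1243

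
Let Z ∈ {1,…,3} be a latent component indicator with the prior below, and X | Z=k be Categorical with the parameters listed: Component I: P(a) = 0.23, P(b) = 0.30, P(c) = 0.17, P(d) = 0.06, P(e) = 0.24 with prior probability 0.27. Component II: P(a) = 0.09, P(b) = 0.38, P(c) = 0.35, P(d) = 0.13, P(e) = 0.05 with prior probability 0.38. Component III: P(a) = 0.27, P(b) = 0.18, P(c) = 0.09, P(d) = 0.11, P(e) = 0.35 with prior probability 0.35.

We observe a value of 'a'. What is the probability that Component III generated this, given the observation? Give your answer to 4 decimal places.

0.4953

Posterior ∝ prior × likelihood, so P(k | x) ∝ π_k f_k(x); normalise over all components.
Component likelihoods at x = 'a':
  p_I = P(a | comp) = 0.23
  p_II = P(a | comp) = 0.09
  p_III = P(a | comp) = 0.27
Unnormalised posteriors:
  π_I·p_I = 0.27 × 0.23 = 0.0621
  π_II·p_II = 0.38 × 0.09 = 0.0342
  π_III·p_III = 0.35 × 0.27 = 0.0945
Denominator: 0.0621 + 0.0342 + 0.0945 = 0.1908
P(Component III | x) = 0.0945 / 0.1908 ≈ 0.4953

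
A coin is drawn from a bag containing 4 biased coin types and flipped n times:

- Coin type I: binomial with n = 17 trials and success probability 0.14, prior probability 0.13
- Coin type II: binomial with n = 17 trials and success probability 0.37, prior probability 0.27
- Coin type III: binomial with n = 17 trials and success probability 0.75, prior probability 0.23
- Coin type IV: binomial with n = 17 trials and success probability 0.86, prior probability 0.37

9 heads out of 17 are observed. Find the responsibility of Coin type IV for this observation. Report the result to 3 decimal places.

The responsibility of component k is w_k f_k(x) divided by Σ_j w_j f_j(x).
Component likelihoods at x = 9 heads out of 17:
  p_I = C(17,9)·0.14^9·0.86^8 = 24310·2.0661e-08·0.299218 = 0.000150288
  p_II = C(17,9)·0.37^9·0.63^8 = 24310·0.000129962·0.0248156 = 0.0784016
  p_III = C(17,9)·0.75^9·0.25^8 = 24310·0.0750847·1.52588e-05 = 0.027852
  p_IV = C(17,9)·0.86^9·0.14^8 = 24310·0.257327·1.47579e-07 = 0.000923199
Prior × likelihood for each component:
  w_I·p_I = 0.13 × 0.000150288 = 1.95375e-05
  w_II·p_II = 0.27 × 0.0784016 = 0.0211684
  w_III·p_III = 0.23 × 0.027852 = 0.00640596
  w_IV·p_IV = 0.37 × 0.000923199 = 0.000341584
Marginal: 1.95375e-05 + 0.0211684 + 0.00640596 + 0.000341584 = 0.0279355
Responsibility of Coin type IV: 0.000341584 / 0.0279355 ≈ 0.012

0.012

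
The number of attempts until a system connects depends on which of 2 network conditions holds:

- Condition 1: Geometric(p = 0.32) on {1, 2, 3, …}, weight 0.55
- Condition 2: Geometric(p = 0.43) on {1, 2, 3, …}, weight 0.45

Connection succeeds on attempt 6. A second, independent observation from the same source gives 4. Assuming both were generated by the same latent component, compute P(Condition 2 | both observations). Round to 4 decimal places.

By Bayes' theorem, P(k | x) = π_k f_k(x) / Σ_j π_j f_j(x).
Since both observations come from the same component, the likelihood for component k is f_k(x₁)·f_k(x₂).
  L_1 = [0.0465259] × [0.100618] = 0.00468135
  L_2 = [0.0258728] × [0.079633] = 0.00206033
Weight by the priors:
  π_1·L_1 = 0.55 × 0.00468135 = 0.00257474
  π_2·L_2 = 0.45 × 0.00206033 = 0.000927146
Evidence: 0.00257474 + 0.000927146 = 0.00350189
P(Condition 2 | x₁, x₂) ≈ 0.2648

0.2648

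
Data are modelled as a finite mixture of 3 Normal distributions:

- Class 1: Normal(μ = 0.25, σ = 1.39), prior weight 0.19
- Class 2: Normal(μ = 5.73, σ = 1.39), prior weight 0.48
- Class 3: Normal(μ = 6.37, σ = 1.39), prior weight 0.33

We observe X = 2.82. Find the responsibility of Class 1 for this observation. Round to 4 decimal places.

0.3416

P(component k | x) = π_k·f_k(x) / marginal(x), where marginal(x) = Σ_j π_j·f_j(x).
Component likelihoods at x = 2.82:
  L_1 = (1/(1.39·√(2π)))·exp(−(2.82−0.25)²/(2·1.39²)) = 0.287009·exp(-1.70925) = 0.0519488
  L_2 = (1/(1.39·√(2π)))·exp(−(2.82−5.73)²/(2·1.39²)) = 0.287009·exp(-2.19142) = 0.0320754
  L_3 = (1/(1.39·√(2π)))·exp(−(2.82−6.37)²/(2·1.39²)) = 0.287009·exp(-3.26135) = 0.011003
Prior × likelihood for each component:
  π_1·L_1 = 0.19 × 0.0519488 = 0.00987027
  π_2·L_2 = 0.48 × 0.0320754 = 0.0153962
  π_3·L_3 = 0.33 × 0.011003 = 0.00363098
Marginal: 0.00987027 + 0.0153962 + 0.00363098 = 0.0288974
So the posterior for Class 1 is 0.00987027 / 0.0288974 ≈ 0.3416.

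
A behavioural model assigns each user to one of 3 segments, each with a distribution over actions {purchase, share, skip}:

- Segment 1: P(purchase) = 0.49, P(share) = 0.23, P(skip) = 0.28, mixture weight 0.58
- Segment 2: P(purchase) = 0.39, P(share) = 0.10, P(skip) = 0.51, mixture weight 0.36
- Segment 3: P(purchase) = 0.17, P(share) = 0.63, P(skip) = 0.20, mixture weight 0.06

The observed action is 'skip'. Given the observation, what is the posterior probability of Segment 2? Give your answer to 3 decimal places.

P(component k | x) = P(Z=k)·f_k(x) / marginal(x), where marginal(x) = Σ_j P(Z=j)·f_j(x).
Categorical probabilities:
  L_1 = P(skip | comp) = 0.28
  L_2 = P(skip | comp) = 0.51
  L_3 = P(skip | comp) = 0.20
Weight by the priors:
  P(Z=1)·L_1 = 0.58 × 0.28 = 0.1624
  P(Z=2)·L_2 = 0.36 × 0.51 = 0.1836
  P(Z=3)·L_3 = 0.06 × 0.2 = 0.012
Marginal: 0.1624 + 0.1836 + 0.012 = 0.358
So the posterior for Segment 2 is 0.1836 / 0.358 ≈ 0.513.

0.513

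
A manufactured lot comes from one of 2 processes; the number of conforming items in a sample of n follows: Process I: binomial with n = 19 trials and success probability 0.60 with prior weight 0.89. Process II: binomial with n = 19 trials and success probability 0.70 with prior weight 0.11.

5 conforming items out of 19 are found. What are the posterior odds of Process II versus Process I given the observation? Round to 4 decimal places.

0.0048

Only the two components matter; the odds are (P(Z=i) f_i(x)) / (P(Z=j) f_j(x)).
Component likelihoods at x = 5 conforming items out of 19:
  L_I = 0.00242718
  L_II = 9.34744e-05
Posterior odds = (P(Z=II)·L_II) / (P(Z=I)·L_I) = (0.11·9.34744e-05) / (0.89·0.00242718) = 1.02822e-05 / 0.00216019 ≈ 0.0048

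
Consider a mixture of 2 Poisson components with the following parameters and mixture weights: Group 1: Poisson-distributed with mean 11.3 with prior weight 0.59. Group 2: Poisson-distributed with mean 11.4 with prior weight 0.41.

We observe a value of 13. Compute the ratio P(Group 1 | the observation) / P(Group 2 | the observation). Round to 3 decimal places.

Posterior odds = (P(Z=i) f_i(x)) / (P(Z=j) f_j(x)); the normalising sum cancels.
Component likelihoods at x = 13:
  p_1 = 0.0973222
  p_2 = 0.0987474
Posterior odds = (P(Z=1)·p_1) / (P(Z=2)·p_2) = (0.59·0.0973222) / (0.41·0.0987474) = 0.0574201 / 0.0404864 ≈ 1.418

1.418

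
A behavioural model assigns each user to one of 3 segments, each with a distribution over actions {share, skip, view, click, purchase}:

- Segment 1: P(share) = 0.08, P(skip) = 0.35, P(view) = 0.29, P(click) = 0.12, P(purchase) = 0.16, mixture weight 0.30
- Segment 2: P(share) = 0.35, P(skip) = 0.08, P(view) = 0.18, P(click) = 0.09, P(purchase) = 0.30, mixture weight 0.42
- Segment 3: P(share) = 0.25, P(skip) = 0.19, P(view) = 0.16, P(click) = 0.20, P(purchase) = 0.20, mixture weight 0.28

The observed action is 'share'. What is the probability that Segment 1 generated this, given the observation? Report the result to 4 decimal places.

0.0996

P(component k | x) = π_k·f_k(x) / marginal(x), where marginal(x) = Σ_j π_j·f_j(x).
Component likelihoods at x = 'share':
  L_1 = P(share | comp) = 0.08
  L_2 = P(share | comp) = 0.35
  L_3 = P(share | comp) = 0.25
Weight by the priors:
  π_1·L_1 = 0.30 × 0.08 = 0.024
  π_2·L_2 = 0.42 × 0.35 = 0.147
  π_3·L_3 = 0.28 × 0.25 = 0.07
Denominator: 0.024 + 0.147 + 0.07 = 0.241
Responsibility of Segment 1: 0.024 / 0.241 ≈ 0.0996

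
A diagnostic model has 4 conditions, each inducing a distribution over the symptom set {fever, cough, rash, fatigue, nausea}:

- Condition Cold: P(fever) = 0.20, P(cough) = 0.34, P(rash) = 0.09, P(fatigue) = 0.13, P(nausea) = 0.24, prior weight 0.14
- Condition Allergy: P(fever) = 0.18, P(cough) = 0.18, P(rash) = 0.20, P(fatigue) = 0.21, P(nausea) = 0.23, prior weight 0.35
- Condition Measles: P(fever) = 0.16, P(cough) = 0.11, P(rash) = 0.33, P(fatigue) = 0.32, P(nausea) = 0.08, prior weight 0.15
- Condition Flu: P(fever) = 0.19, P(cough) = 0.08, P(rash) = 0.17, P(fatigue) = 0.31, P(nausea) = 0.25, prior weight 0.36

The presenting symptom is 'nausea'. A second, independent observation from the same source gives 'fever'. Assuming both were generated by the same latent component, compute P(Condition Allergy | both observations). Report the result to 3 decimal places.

The responsibility of component k is π_k f_k(x) divided by Σ_j π_j f_j(x).
Since both observations come from the same component, the likelihood for component k is f_k(x₁)·f_k(x₂).
  f_Cold = [P(nausea | comp) = 0.24] × [0.2] = 0.048
  f_Allergy = [P(nausea | comp) = 0.23] × [0.18] = 0.0414
  f_Measles = [P(nausea | comp) = 0.08] × [0.16] = 0.0128
  f_Flu = [P(nausea | comp) = 0.25] × [0.19] = 0.0475
Unnormalised posteriors:
  π_Cold·f_Cold = 0.14 × 0.048 = 0.00672
  π_Allergy·f_Allergy = 0.35 × 0.0414 = 0.01449
  π_Measles·f_Measles = 0.15 × 0.0128 = 0.00192
  π_Flu·f_Flu = 0.36 × 0.0475 = 0.0171
Evidence: 0.00672 + 0.01449 + 0.00192 + 0.0171 = 0.04023
So the posterior for Condition Allergy is 0.01449 / 0.04023 ≈ 0.360.

0.360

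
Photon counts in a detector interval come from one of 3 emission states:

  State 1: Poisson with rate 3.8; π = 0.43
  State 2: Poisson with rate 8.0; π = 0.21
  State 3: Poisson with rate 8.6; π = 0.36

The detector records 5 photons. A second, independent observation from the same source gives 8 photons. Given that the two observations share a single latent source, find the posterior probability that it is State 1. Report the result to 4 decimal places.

Posterior ∝ prior × likelihood, so P(k | x) ∝ π_k f_k(x); normalise over all components.
Since both observations come from the same component, the likelihood for component k is f_k(x₁)·f_k(x₂).
  f_1 = [e^(−3.8)·3.8^5/5! = 0.147713] × [0.0241229] = 0.00356326
  f_2 = [e^(−8.0)·8.0^5/5! = 0.0916037] × [0.139587] = 0.0127866
  f_3 = [e^(−8.6)·8.6^5/5! = 0.0721736] × [0.136626] = 0.00986082
Prior × likelihood for each component:
  π_1·f_1 = 0.43 × 0.00356326 = 0.0015322
  π_2·f_2 = 0.21 × 0.0127866 = 0.00268519
  π_3·f_3 = 0.36 × 0.00986082 = 0.0035499
Marginal: 0.0015322 + 0.00268519 + 0.0035499 = 0.00776729
P(State 1 | x) ≈ 0.1973

0.1973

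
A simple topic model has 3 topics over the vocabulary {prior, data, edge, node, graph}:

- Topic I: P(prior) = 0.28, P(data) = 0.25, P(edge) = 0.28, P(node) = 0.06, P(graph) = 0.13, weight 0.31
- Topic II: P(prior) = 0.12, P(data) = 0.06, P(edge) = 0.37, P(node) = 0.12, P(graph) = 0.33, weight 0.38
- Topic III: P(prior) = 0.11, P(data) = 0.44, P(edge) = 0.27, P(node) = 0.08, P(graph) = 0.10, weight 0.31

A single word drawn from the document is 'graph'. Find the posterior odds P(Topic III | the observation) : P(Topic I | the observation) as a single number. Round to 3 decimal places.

Only the two components matter; the odds are (w_i f_i(x)) / (w_j f_j(x)).
Categorical probabilities:
  L_I = P(graph | comp) = 0.13
  L_II = P(graph | comp) = 0.33
  L_III = P(graph | comp) = 0.10
0.031 / 0.0403 ≈ 0.769

0.769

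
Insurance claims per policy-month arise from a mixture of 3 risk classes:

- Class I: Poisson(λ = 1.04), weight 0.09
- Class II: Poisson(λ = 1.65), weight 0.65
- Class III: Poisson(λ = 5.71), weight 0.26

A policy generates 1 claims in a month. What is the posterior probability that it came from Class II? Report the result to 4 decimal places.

0.8442

P(component k | x) = π_k·f_k(x) / marginal(x), where marginal(x) = Σ_j π_j·f_j(x).
Component likelihoods at x = 1 claims:
  p_I = e^(−1.04)·1.04^1/1! = 0.367593
  p_II = e^(−1.65)·1.65^1/1! = 0.316882
  p_III = e^(−5.71)·5.71^1/1! = 0.0189154
Unnormalised posteriors:
  π_I·p_I = 0.09 × 0.367593 = 0.0330834
  π_II·p_II = 0.65 × 0.316882 = 0.205974
  π_III·p_III = 0.26 × 0.0189154 = 0.00491799
Sum: 0.0330834 + 0.205974 + 0.00491799 = 0.243975
So the posterior for Class II is 0.205974 / 0.243975 ≈ 0.8442.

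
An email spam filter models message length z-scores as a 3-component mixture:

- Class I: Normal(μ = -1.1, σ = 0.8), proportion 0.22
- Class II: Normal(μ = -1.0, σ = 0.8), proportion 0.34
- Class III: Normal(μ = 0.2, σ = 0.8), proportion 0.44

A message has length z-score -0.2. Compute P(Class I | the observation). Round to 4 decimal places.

0.1643

By Bayes' theorem, P(k | x) = π_k f_k(x) / Σ_j π_j f_j(x).
Normal densities:
  f_I = 0.264846
  f_II = 0.302463
  f_III = 0.440082
Unnormalised posteriors:
  π_I·f_I = 0.22 × 0.264846 = 0.0582661
  π_II·f_II = 0.34 × 0.302463 = 0.102838
  π_III·f_III = 0.44 × 0.440082 = 0.193636
Denominator: 0.0582661 + 0.102838 + 0.193636 = 0.35474
P(Class I | the observation) ≈ 0.1643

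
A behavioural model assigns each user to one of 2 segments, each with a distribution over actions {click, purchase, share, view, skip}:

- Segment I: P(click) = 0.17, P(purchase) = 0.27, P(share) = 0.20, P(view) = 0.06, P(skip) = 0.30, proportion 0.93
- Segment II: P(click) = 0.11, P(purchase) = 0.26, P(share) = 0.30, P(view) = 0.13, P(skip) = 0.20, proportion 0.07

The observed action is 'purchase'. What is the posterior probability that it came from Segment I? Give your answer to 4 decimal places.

Apply Bayes' rule: the posterior for each component is proportional to its prior times its likelihood at x.
Evaluate each component's likelihood at the observed value:
  L_I = 0.27
  L_II = 0.26
Prior × likelihood for each component:
  π_I·L_I = 0.93 × 0.27 = 0.2511
  π_II·L_II = 0.07 × 0.26 = 0.0182
Sum: 0.2511 + 0.0182 = 0.2693
Responsibility of Segment I: 0.2511 / 0.2693 ≈ 0.9324

0.9324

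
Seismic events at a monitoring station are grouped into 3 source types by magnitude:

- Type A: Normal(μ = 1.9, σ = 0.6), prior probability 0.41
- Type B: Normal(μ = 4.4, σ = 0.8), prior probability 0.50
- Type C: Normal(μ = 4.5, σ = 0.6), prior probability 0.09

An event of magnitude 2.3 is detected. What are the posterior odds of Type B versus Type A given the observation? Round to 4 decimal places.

The posterior odds equal the prior odds times the likelihood ratio: (π_i/π_j)·(f_i(x)/f_j(x)).
Evaluate each component's likelihood at the observed value:
  L_A = (1/(0.6·√(2π)))·exp(−(2.3−1.9)²/(2·0.6²)) = 0.664904·exp(-0.22222) = 0.532413
  L_B = (1/(0.8·√(2π)))·exp(−(2.3−4.4)²/(2·0.8²)) = 0.498678·exp(-3.44531) = 0.0159052
  L_C = (1/(0.6·√(2π)))·exp(−(2.3−4.5)²/(2·0.6²)) = 0.664904·exp(-6.72222) = 0.000800451
Posterior odds = (π_B·L_B) / (π_A·L_A) = (0.50·0.0159052) / (0.41·0.532413) = 0.00795261 / 0.218289 ≈ 0.0364

0.0364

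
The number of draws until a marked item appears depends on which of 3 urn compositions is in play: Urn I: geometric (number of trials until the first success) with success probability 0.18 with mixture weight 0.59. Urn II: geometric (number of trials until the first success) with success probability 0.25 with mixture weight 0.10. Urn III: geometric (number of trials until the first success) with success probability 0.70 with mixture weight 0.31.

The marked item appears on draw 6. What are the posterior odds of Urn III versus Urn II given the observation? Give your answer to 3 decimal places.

The posterior odds equal the prior odds times the likelihood ratio: (π_i/π_j)·(f_i(x)/f_j(x)).
Evaluate each component's likelihood at the observed value:
  L_I = 0.18·(1−0.18)^5 = 0.18·0.37074 = 0.0667332
  L_II = 0.25·(1−0.25)^5 = 0.25·0.237305 = 0.0593262
  L_III = 0.70·(1−0.70)^5 = 0.70·0.00243 = 0.001701
0.00052731 / 0.00593262 ≈ 0.089

0.089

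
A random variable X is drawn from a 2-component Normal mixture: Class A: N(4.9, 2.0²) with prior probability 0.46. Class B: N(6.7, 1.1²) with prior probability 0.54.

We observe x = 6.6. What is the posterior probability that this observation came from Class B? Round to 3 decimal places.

0.753

By Bayes' theorem, P(k | x) = w_k f_k(x) / Σ_j w_j f_j(x).
Evaluate each component's likelihood at the observed value:
  p_A = (1/(2.0·√(2π)))·exp(−(6.6−4.9)²/(2·2.0²)) = 0.199471·exp(-0.36125) = 0.138992
  p_B = (1/(1.1·√(2π)))·exp(−(6.6−6.7)²/(2·1.1²)) = 0.362675·exp(-0.00413) = 0.361179
Unnormalised posteriors:
  w_A·p_A = 0.46 × 0.138992 = 0.0639365
  w_B·p_B = 0.54 × 0.361179 = 0.195037
Denominator: 0.0639365 + 0.195037 = 0.258973
Responsibility of Class B: 0.195037 / 0.258973 ≈ 0.753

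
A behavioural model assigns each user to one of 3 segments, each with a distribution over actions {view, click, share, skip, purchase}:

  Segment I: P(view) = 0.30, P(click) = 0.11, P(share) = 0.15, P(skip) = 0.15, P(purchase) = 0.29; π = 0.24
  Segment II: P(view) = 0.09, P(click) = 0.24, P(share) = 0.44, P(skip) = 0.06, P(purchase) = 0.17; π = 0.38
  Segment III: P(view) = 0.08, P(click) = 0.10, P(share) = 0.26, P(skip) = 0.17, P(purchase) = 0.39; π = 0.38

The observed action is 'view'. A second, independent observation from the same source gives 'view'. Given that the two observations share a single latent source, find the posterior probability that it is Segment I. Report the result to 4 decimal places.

By Bayes' theorem, P(k | x) = π_k f_k(x) / Σ_j π_j f_j(x).
Since both observations come from the same component, the likelihood for component k is f_k(x₁)·f_k(x₂).
  p_I = [P(view | comp) = 0.30] × [0.3] = 0.09
  p_II = [P(view | comp) = 0.09] × [0.09] = 0.0081
  p_III = [P(view | comp) = 0.08] × [0.08] = 0.0064
Prior × likelihood for each component:
  π_I·p_I = 0.24 × 0.09 = 0.0216
  π_II·p_II = 0.38 × 0.0081 = 0.003078
  π_III·p_III = 0.38 × 0.0064 = 0.002432
Sum: 0.0216 + 0.003078 + 0.002432 = 0.02711
P(Segment I | x₁,x₂) ≈ 0.7968

0.7968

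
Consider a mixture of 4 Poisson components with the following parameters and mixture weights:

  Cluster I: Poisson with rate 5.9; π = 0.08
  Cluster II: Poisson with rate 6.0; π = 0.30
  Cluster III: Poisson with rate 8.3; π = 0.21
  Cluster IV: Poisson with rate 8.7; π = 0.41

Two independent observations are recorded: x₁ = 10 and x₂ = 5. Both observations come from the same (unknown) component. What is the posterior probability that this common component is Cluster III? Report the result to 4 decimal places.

0.2411

By Bayes' theorem, P(k | x) = π_k f_k(x) / Σ_j π_j f_j(x).
Since both observations come from the same component, the likelihood for component k is f_k(x₁)·f_k(x₂).
  f_I = [e^(−5.9)·5.9^10/10! = 0.0385851] × [0.163208] = 0.0062974
  f_II = [e^(−6.0)·6.0^10/10! = 0.0413031] × [0.160623] = 0.00663423
  f_III = [e^(−8.3)·8.3^10/10! = 0.106261] × [0.0815765] = 0.0086684
  f_IV = [e^(−8.7)·8.7^10/10! = 0.114043] × [0.0691915] = 0.00789079
Prior × likelihood for each component:
  π_I·f_I = 0.08 × 0.0062974 = 0.000503792
  π_II·f_II = 0.30 × 0.00663423 = 0.00199027
  π_III·f_III = 0.21 × 0.0086684 = 0.00182036
  π_IV·f_IV = 0.41 × 0.00789079 = 0.00323522
Marginal: 0.000503792 + 0.00199027 + 0.00182036 + 0.00323522 = 0.00754965
P(Cluster III | x) = 0.00182036 / 0.00754965 ≈ 0.2411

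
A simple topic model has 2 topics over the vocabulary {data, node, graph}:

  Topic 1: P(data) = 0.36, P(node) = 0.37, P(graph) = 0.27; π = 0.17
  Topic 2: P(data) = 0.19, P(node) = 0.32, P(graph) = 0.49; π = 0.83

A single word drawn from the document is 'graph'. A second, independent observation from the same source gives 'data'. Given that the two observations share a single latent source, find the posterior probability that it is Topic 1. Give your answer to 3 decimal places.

0.176

P(component k | x) = w_k·f_k(x) / marginal(x), where marginal(x) = Σ_j w_j·f_j(x).
Since both observations come from the same component, the likelihood for component k is f_k(x₁)·f_k(x₂).
  f_1 = [0.27] × [0.36] = 0.0972
  f_2 = [0.49] × [0.19] = 0.0931
Multiply by the mixture weights:
  w_1·f_1 = 0.17 × 0.0972 = 0.016524
  w_2·f_2 = 0.83 × 0.0931 = 0.077273
Marginal: 0.016524 + 0.077273 = 0.093797
P(Topic 1 | data) ≈ 0.176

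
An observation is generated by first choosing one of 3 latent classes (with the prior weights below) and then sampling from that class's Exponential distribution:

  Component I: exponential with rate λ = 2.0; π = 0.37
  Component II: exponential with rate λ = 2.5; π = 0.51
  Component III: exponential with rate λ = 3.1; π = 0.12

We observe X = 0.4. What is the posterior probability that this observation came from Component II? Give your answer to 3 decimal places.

Posterior ∝ prior × likelihood, so P(k | x) ∝ w_k f_k(x); normalise over all components.
Exponential densities:
  p_I = 2.0·e^(−2.0·0.4) = 2.0·e^(−0.8000) = 0.898658
  p_II = 2.5·e^(−2.5·0.4) = 2.5·e^(−1.0000) = 0.919699
  p_III = 3.1·e^(−3.1·0.4) = 3.1·e^(−1.2400) = 0.897091
Unnormalised posteriors:
  w_I·p_I = 0.37 × 0.898658 = 0.332503
  w_II·p_II = 0.51 × 0.919699 = 0.469046
  w_III·p_III = 0.12 × 0.897091 = 0.107651
Marginal: 0.332503 + 0.469046 + 0.107651 = 0.909201
P(Component II | 0.4) ≈ 0.516

0.516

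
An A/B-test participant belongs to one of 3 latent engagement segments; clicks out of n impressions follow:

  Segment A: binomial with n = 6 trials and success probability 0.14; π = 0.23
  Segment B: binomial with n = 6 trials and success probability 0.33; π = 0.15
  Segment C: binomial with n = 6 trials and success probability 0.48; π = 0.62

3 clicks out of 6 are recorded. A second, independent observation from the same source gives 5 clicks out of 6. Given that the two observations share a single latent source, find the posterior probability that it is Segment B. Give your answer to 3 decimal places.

0.032

Posterior ∝ prior × likelihood, so P(k | x) ∝ π_k f_k(x); normalise over all components.
Since both observations come from the same component, the likelihood for component k is f_k(x₁)·f_k(x₂).
  L_A = [C(6,3)·0.14^3·0.86^3 = 20·0.002744·0.636056 = 0.0349068] × [0.000277517] = 9.68722e-06
  L_B = [C(6,3)·0.33^3·0.67^3 = 20·0.035937·0.300763 = 0.21617] × [0.0157324] = 0.00340089
  L_C = [C(6,3)·0.48^3·0.52^3 = 20·0.110592·0.140608 = 0.311002] × [0.0794988] = 0.0247243
Prior × likelihood for each component:
  π_A·L_A = 0.23 × 9.68722e-06 = 2.22806e-06
  π_B·L_B = 0.15 × 0.00340089 = 0.000510133
  π_C·L_C = 0.62 × 0.0247243 = 0.0153291
Evidence: 2.22806e-06 + 0.000510133 + 0.0153291 = 0.0158414
P(Segment B | x₁, x₂) = 0.000510133 / 0.0158414 ≈ 0.032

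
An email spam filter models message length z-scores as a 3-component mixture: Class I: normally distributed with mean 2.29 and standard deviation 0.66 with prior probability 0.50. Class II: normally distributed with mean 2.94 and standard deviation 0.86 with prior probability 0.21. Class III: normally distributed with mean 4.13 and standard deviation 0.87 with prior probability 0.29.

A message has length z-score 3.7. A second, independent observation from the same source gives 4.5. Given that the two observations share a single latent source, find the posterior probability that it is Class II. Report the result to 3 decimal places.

0.107

By Bayes' theorem, P(k | x) = P(Z=k) f_k(x) / Σ_j P(Z=j) f_j(x).
Since both observations come from the same component, the likelihood for component k is f_k(x₁)·f_k(x₂).
  f_I = [(1/(0.66·√(2π)))·exp(−(3.7−2.29)²/(2·0.66²)) = 0.604458·exp(-2.28202) = 0.0617014] × [0.00222144] = 0.000137066
  f_II = [(1/(0.86·√(2π)))·exp(−(3.7−2.94)²/(2·0.86²)) = 0.463886·exp(-0.39048) = 0.313926] × [0.0895168] = 0.0281017
  f_III = [(1/(0.87·√(2π)))·exp(−(3.7−4.13)²/(2·0.87²)) = 0.458554·exp(-0.12214) = 0.405831] × [0.418905] = 0.170004
Unnormalised posteriors:
  P(Z=I)·f_I = 0.50 × 0.000137066 = 6.85331e-05
  P(Z=II)·f_II = 0.21 × 0.0281017 = 0.00590135
  P(Z=III)·f_III = 0.29 × 0.170004 = 0.0493013
Evidence: 6.85331e-05 + 0.00590135 + 0.0493013 = 0.0552712
So the posterior for Class II is 0.00590135 / 0.0552712 ≈ 0.107.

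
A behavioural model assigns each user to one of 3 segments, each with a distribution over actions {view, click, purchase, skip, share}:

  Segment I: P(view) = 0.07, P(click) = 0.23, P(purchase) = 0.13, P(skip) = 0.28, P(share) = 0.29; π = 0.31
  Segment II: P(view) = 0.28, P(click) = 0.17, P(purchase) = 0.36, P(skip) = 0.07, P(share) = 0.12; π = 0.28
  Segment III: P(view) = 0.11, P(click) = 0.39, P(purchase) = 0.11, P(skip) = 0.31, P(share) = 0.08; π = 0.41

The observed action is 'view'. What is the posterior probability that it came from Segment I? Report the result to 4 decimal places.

0.1494

The responsibility of component k is π_k f_k(x) divided by Σ_j π_j f_j(x).
Categorical probabilities:
  p_I = 0.07
  p_II = 0.28
  p_III = 0.11
Unnormalised posteriors:
  π_I·p_I = 0.31 × 0.07 = 0.0217
  π_II·p_II = 0.28 × 0.28 = 0.0784
  π_III·p_III = 0.41 × 0.11 = 0.0451
Normaliser: 0.0217 + 0.0784 + 0.0451 = 0.1452
P(Segment I | x) ≈ 0.1494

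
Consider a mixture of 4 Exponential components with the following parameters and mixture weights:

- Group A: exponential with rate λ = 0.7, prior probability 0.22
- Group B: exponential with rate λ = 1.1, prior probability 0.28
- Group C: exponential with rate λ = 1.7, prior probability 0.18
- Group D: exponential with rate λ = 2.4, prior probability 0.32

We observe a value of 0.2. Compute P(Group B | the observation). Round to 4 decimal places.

Apply Bayes' rule: the posterior for each component is proportional to its prior times its likelihood at x.
Evaluate each component's likelihood at the observed value:
  f_A = 0.7·e^(−0.7·0.2) = 0.7·e^(−0.1400) = 0.608551
  f_B = 1.1·e^(−1.1·0.2) = 1.1·e^(−0.2200) = 0.882771
  f_C = 1.7·e^(−1.7·0.2) = 1.7·e^(−0.3400) = 1.21001
  f_D = 2.4·e^(−2.4·0.2) = 2.4·e^(−0.4800) = 1.48508
Weight by the priors:
  π_A·f_A = 0.22 × 0.608551 = 0.133881
  π_B·f_B = 0.28 × 0.882771 = 0.247176
  π_C·f_C = 0.18 × 1.21001 = 0.217802
  π_D·f_D = 0.32 × 1.48508 = 0.475226
Normaliser: 0.133881 + 0.247176 + 0.217802 + 0.475226 = 1.07408
Responsibility of Group B: 0.247176 / 1.07408 ≈ 0.2301

0.2301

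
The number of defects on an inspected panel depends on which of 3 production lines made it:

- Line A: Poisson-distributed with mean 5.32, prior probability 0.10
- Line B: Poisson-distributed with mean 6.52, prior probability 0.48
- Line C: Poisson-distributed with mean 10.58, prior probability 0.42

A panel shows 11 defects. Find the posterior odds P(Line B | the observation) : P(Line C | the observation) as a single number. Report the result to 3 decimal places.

Only the two components matter; the odds are (P(Z=i) f_i(x)) / (P(Z=j) f_j(x)).
Component likelihoods at x = 11 defects:
  p_A = e^(−5.32)·5.32^11/11! = 0.011842
  p_B = e^(−6.52)·6.52^11/11! = 0.033417
  p_C = e^(−10.58)·10.58^11/11! = 0.1184
Posterior odds = (P(Z=B)·p_B) / (P(Z=C)·p_C) = (0.48·0.033417) / (0.42·0.1184) = 0.0160402 / 0.0497279 ≈ 0.323

0.323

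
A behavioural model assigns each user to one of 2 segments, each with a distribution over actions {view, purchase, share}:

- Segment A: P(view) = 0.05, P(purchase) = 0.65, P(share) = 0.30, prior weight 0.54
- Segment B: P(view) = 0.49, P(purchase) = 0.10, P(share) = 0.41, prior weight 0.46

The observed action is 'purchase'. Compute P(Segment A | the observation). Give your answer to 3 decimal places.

Apply Bayes' rule: the posterior for each component is proportional to its prior times its likelihood at x.
Component likelihoods at x = 'purchase':
  L_A = P(purchase | comp) = 0.65
  L_B = P(purchase | comp) = 0.10
Multiply by the mixture weights:
  π_A·L_A = 0.54 × 0.65 = 0.351
  π_B·L_B = 0.46 × 0.1 = 0.046
Evidence: 0.351 + 0.046 = 0.397
So the posterior for Segment A is 0.351 / 0.397 ≈ 0.884.

0.884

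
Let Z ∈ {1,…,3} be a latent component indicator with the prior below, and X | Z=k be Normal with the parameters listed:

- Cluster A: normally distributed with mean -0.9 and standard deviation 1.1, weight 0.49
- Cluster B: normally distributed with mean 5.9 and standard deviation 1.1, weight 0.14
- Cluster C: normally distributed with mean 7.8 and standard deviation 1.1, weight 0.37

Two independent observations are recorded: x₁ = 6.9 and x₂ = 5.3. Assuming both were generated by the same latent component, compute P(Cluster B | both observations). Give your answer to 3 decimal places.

P(component k | x) = π_k·f_k(x) / marginal(x), where marginal(x) = Σ_j π_j·f_j(x).
Since both observations come from the same component, the likelihood for component k is f_k(x₁)·f_k(x₂).
  L_A = [4.37662e-12] × [4.582e-08] = 2.00536e-19
  L_B = [0.239915] × [0.312544] = 0.074984
  L_C = [0.25951] × [0.0274087] = 0.00711285
Prior × likelihood for each component:
  π_A·L_A = 0.49 × 2.00536e-19 = 9.82629e-20
  π_B·L_B = 0.14 × 0.074984 = 0.0104978
  π_C·L_C = 0.37 × 0.00711285 = 0.00263175
Normaliser: 9.82629e-20 + 0.0104978 + 0.00263175 = 0.0131295
So the posterior for Cluster B is 0.0104978 / 0.0131295 ≈ 0.800.

0.800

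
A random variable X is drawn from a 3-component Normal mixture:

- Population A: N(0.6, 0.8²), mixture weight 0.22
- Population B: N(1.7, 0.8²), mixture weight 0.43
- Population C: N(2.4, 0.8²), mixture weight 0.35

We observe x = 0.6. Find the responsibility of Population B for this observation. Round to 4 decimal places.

Posterior ∝ prior × likelihood, so P(k | x) ∝ π_k f_k(x); normalise over all components.
Component likelihoods at x = 0.6:
  p_A = (1/(0.8·√(2π)))·exp(−(0.6−0.6)²/(2·0.8²)) = 0.498678·exp(-0.00000) = 0.498678
  p_B = (1/(0.8·√(2π)))·exp(−(0.6−1.7)²/(2·0.8²)) = 0.498678·exp(-0.94531) = 0.193765
  p_C = (1/(0.8·√(2π)))·exp(−(0.6−2.4)²/(2·0.8²)) = 0.498678·exp(-2.53125) = 0.0396746
Unnormalised posteriors:
  π_A·p_A = 0.22 × 0.498678 = 0.109709
  π_B·p_B = 0.43 × 0.193765 = 0.0833191
  π_C·p_C = 0.35 × 0.0396746 = 0.0138861
Normaliser: 0.109709 + 0.0833191 + 0.0138861 = 0.206914
Responsibility of Population B: 0.0833191 / 0.206914 ≈ 0.4027

0.4027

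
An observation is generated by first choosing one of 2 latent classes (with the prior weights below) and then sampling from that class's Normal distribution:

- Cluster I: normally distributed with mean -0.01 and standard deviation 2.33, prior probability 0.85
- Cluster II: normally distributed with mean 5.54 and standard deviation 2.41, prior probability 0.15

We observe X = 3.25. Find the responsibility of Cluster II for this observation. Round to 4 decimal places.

P(component k | x) = w_k·f_k(x) / marginal(x), where marginal(x) = Σ_j w_j·f_j(x).
Component likelihoods at x = 3.25:
  f_I = (1/(2.33·√(2π)))·exp(−(3.25−-0.01)²/(2·2.33²)) = 0.171220·exp(-0.97880) = 0.064338
  f_II = (1/(2.41·√(2π)))·exp(−(3.25−5.54)²/(2·2.41²)) = 0.165536·exp(-0.45145) = 0.105398
Multiply by the mixture weights:
  w_I·f_I = 0.85 × 0.064338 = 0.0546873
  w_II·f_II = 0.15 × 0.105398 = 0.0158097
Normaliser: 0.0546873 + 0.0158097 = 0.070497
P(Cluster II | data) ≈ 0.2243

0.2243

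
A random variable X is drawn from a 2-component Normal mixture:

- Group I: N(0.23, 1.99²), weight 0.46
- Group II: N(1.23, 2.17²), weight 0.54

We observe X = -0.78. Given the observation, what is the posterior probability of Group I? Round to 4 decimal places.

P(component k | x) = π_k·f_k(x) / marginal(x), where marginal(x) = Σ_j π_j·f_j(x).
Normal densities:
  f_I = 0.176247
  f_II = 0.119714
Weight by the priors:
  π_I·f_I = 0.46 × 0.176247 = 0.0810735
  π_II·f_II = 0.54 × 0.119714 = 0.0646455
Normaliser: 0.0810735 + 0.0646455 = 0.145719
P(Group I | data) ≈ 0.5564

0.5564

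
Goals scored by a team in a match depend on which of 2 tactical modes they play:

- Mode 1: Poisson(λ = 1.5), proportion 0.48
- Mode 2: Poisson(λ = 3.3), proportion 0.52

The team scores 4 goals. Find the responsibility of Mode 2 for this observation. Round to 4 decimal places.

Apply Bayes' rule: the posterior for each component is proportional to its prior times its likelihood at x.
Poisson probabilities:
  L_1 = e^(−1.5)·1.5^4/4! = 0.0470665
  L_2 = e^(−3.3)·3.3^4/4! = 0.182252
Weight by the priors:
  π_1·L_1 = 0.48 × 0.0470665 = 0.0225919
  π_2·L_2 = 0.52 × 0.182252 = 0.0947711
Normaliser: 0.0225919 + 0.0947711 = 0.117363
P(Mode 2 | the observation) ≈ 0.8075

0.8075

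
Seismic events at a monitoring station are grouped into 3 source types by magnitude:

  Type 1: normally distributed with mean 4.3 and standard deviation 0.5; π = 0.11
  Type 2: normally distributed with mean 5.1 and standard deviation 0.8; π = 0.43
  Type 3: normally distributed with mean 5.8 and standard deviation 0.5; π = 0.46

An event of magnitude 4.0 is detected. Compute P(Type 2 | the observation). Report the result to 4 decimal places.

0.5300

By Bayes' theorem, P(k | x) = π_k f_k(x) / Σ_j π_j f_j(x).
Component likelihoods at x = 4.0:
  f_1 = 0.666449
  f_2 = 0.193765
  f_3 = 0.0012238
Multiply by the mixture weights:
  π_1·f_1 = 0.11 × 0.666449 = 0.0733094
  π_2·f_2 = 0.43 × 0.193765 = 0.0833191
  π_3·f_3 = 0.46 × 0.0012238 = 0.00056295
Evidence: 0.0733094 + 0.0833191 + 0.00056295 = 0.157191
P(Type 2 | data) = 0.0833191 / 0.157191 ≈ 0.5300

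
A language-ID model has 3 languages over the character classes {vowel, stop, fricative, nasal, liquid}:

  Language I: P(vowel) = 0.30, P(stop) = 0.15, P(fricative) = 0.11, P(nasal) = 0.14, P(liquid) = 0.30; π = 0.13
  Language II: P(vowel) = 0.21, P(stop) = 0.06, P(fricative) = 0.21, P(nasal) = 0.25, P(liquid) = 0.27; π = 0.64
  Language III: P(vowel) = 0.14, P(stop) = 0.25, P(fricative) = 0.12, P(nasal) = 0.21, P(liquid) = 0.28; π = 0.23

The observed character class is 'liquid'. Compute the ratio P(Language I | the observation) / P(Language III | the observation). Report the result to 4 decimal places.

0.6056

The posterior odds equal the prior odds times the likelihood ratio: (P(Z=i)/P(Z=j))·(f_i(x)/f_j(x)).
Component likelihoods at x = 'liquid':
  L_I = P(liquid | comp) = 0.30
  L_II = P(liquid | comp) = 0.27
  L_III = P(liquid | comp) = 0.28
0.039 / 0.0644 ≈ 0.6056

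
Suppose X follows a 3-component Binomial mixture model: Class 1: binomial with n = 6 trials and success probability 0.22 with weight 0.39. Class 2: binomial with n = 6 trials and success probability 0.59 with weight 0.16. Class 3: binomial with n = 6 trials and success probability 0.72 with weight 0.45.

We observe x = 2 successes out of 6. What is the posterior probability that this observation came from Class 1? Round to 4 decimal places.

0.6991

Apply Bayes' rule: the posterior for each component is proportional to its prior times its likelihood at x.
Component likelihoods at x = 2 successes out of 6:
  L_1 = 0.268729
  L_2 = 0.147547
  L_3 = 0.0477957
Unnormalised posteriors:
  P(Z=1)·L_1 = 0.39 × 0.268729 = 0.104804
  P(Z=2)·L_2 = 0.16 × 0.147547 = 0.0236075
  P(Z=3)·L_3 = 0.45 × 0.0477957 = 0.021508
Denominator: 0.104804 + 0.0236075 + 0.021508 = 0.14992
P(Class 1 | data) ≈ 0.6991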